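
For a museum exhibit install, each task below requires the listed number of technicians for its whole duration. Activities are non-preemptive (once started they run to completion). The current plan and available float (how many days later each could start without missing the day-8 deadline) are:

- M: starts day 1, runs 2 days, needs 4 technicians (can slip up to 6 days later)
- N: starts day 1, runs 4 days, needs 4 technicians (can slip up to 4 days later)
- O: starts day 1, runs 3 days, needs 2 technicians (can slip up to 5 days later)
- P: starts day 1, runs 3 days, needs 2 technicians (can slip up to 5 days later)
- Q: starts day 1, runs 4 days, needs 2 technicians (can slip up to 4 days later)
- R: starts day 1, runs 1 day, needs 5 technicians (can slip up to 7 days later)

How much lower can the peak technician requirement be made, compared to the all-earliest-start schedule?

Early-start peak: d1:19  d2:14  d3:10  d4:6  d5:0  d6:0  d7:0  d8:0 ⇒ 19.
Leveled (M@1, N@1, O@3, P@3, Q@5, R@6): d1:8  d2:8  d3:8  d4:8  d5:6  d6:7  d7:2  d8:2 ⇒ 8.
Reduction 19 − 8 = 11.

11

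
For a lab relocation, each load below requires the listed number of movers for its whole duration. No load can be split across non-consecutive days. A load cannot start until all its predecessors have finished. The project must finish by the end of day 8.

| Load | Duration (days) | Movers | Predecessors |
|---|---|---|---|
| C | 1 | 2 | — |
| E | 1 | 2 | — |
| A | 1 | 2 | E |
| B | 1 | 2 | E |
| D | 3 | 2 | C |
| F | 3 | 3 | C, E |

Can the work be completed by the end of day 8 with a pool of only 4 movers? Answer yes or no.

yes

Schedule C@1, E@1, A@2, B@2, D@3, F@6: d1:4  d2:4  d3:2  d4:2  d5:2  d6:3  d7:3  d8:3 — peak 4 ≤ 4.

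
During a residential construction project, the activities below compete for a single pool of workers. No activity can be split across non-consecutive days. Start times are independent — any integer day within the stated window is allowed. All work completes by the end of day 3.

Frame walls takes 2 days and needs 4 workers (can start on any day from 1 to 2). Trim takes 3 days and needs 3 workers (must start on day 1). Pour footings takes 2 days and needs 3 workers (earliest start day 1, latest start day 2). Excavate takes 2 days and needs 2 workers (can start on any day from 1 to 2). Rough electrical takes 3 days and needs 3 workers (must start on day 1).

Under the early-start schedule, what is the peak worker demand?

Early-start schedule: Frame walls@1, Trim@1, Pour footings@1, Excavate@1, Rough electrical@1.
Load per day: day 1: 15, day 2: 15, day 3: 6.
Peak is 15.

15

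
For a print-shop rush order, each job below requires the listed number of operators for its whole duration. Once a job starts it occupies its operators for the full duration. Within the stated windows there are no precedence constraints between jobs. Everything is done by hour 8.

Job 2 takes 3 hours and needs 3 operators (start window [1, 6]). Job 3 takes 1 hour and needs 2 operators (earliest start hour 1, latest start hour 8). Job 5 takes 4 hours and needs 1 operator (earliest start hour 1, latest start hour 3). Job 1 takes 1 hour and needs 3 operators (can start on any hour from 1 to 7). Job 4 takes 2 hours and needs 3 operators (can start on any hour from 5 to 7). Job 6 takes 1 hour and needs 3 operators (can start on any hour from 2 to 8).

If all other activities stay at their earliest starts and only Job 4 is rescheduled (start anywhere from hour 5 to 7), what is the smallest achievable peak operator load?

Job 4@5: h1:9  h2:7  h3:4  h4:1  h5:3  h6:3  h7:0  h8:0 → peak 9
Job 4@6: h1:9  h2:7  h3:4  h4:1  h5:0  h6:3  h7:3  h8:0 → peak 9
Job 4@7: h1:9  h2:7  h3:4  h4:1  h5:0  h6:0  h7:3  h8:3 → peak 9
Best is Job 4@5, peak 9.

9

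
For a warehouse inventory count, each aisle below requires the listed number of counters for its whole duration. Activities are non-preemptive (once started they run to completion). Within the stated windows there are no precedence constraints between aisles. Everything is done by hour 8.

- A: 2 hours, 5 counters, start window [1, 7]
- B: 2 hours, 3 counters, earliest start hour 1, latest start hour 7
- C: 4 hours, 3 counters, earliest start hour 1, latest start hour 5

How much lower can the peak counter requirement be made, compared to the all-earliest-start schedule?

Early-start peak: h1:11  h2:11  h3:3  h4:3  h5:0  h6:0  h7:0  h8:0 ⇒ 11.
Leveled (A@1, B@3, C@5): h1:5  h2:5  h3:3  h4:3  h5:3  h6:3  h7:3  h8:3 ⇒ 5.
Reduction 11 − 5 = 6.

6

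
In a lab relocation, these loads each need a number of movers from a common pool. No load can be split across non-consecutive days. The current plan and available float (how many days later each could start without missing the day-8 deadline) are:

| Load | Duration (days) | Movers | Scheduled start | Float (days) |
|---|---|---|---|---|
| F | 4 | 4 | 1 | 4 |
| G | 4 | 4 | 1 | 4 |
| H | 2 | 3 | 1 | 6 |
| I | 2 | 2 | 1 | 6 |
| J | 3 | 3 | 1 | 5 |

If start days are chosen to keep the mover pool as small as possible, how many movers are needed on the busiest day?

7

Early-start (F@1, G@1, H@1, I@1, J@1) gives peak 16: d1:16  d2:16  d3:11  d4:8  d5:0  d6:0  d7:0  d8:0.
Shift G→5, I→3, J→5.
Schedule F@1, G@5, H@1, I@3, J@5: d1:7  d2:7  d3:6  d4:6  d5:7  d6:7  d7:7  d8:4 — peak 7.
Total mover-days = 51 over 8 days ⇒ peak ≥ ⌈51/8⌉ = 7, so 7 is optimal.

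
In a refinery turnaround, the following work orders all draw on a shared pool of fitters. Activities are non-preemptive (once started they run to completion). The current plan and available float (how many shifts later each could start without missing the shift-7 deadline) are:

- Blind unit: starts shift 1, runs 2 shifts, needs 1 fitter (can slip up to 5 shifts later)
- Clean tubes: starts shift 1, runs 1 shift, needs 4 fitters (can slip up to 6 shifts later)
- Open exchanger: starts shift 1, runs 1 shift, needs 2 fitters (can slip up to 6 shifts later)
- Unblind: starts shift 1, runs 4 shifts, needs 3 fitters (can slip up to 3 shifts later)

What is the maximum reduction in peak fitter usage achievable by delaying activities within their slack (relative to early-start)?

Early-start peak: s1:10  s2:4  s3:3  s4:3  s5:0  s6:0  s7:0 ⇒ 10.
Leveled (Blind unit@1, Clean tubes@3, Open exchanger@1, Unblind@4): s1:3  s2:1  s3:4  s4:3  s5:3  s6:3  s7:3 ⇒ 4.
Reduction 10 − 4 = 6.

6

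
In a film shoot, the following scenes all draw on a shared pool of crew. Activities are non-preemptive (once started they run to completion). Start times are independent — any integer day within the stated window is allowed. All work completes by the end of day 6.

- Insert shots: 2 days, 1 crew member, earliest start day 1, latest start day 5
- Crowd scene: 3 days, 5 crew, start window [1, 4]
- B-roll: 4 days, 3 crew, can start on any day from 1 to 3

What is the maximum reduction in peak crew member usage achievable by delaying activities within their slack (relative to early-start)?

1

Early-start peak: d1:9  d2:9  d3:8  d4:3  d5:0  d6:0 ⇒ 9.
Leveled (Insert shots@1, Crowd scene@1, B-roll@3): d1:6  d2:6  d3:8  d4:3  d5:3  d6:3 ⇒ 8.
Reduction 9 − 8 = 1.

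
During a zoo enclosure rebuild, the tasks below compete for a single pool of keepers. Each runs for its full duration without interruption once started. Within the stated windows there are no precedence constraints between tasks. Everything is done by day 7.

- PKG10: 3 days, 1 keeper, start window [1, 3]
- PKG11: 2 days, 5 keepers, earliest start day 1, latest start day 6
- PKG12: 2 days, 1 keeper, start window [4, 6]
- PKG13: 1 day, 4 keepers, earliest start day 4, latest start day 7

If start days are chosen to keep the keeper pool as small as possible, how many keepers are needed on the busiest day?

5

Early-start (PKG10@1, PKG11@1, PKG12@4, PKG13@4) gives peak 6: d1:6  d2:6  d3:1  d4:5  d5:1  d6:0  d7:0.
Shift PKG11→4, PKG12→6, PKG13→6.
Schedule PKG10@1, PKG11@4, PKG12@6, PKG13@6: d1:1  d2:1  d3:1  d4:5  d5:5  d6:5  d7:1 — peak 5.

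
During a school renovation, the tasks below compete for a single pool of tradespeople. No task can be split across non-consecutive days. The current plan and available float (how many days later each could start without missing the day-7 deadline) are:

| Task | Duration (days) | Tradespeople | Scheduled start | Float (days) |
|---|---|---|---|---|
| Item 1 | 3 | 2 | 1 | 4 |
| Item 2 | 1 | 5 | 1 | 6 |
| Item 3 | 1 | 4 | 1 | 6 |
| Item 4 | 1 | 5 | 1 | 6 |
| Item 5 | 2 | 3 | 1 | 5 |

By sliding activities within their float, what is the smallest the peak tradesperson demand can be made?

5

Early-start (Item 1@1, Item 2@1, Item 3@1, Item 4@1, Item 5@1) gives peak 19: d1:19  d2:5  d3:2  d4:0  d5:0  d6:0  d7:0.
Shift Item 2→4, Item 3→5, Item 4→6.
Schedule Item 1@1, Item 2@4, Item 3@5, Item 4@6, Item 5@1: d1:5  d2:5  d3:2  d4:5  d5:4  d6:5  d7:0 — peak 5.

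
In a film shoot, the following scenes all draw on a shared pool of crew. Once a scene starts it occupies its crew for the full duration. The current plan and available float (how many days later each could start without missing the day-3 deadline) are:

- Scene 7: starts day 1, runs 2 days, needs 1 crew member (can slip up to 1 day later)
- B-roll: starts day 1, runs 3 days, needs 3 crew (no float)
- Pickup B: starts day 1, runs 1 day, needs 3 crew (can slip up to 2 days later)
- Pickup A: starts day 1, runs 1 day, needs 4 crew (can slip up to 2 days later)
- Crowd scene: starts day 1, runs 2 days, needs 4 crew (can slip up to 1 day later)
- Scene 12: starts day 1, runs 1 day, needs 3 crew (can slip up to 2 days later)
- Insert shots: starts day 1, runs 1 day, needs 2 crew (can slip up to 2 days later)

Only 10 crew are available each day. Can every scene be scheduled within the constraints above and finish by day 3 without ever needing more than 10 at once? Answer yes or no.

no

Total crew member-days = 31; over 3 days the average is 31/3 > 10, so some day must exceed 10.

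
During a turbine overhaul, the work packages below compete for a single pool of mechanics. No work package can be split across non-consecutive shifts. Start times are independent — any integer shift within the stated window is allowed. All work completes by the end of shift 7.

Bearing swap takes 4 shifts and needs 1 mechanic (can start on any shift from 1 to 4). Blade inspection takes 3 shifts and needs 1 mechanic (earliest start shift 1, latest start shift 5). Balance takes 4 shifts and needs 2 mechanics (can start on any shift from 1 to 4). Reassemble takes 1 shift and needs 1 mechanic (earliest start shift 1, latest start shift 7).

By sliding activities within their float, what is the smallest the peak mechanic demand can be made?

3

Early-start (Bearing swap@1, Blade inspection@1, Balance@1, Reassemble@1) gives peak 5: s1:5  s2:4  s3:4  s4:3  s5:0  s6:0  s7:0.
Shift Balance→4.
Schedule Bearing swap@1, Blade inspection@1, Balance@4, Reassemble@1: s1:3  s2:2  s3:2  s4:3  s5:2  s6:2  s7:2 — peak 3.
Total mechanic-shifts = 16 over 7 shifts ⇒ peak ≥ ⌈16/7⌉ = 3, so 3 is optimal.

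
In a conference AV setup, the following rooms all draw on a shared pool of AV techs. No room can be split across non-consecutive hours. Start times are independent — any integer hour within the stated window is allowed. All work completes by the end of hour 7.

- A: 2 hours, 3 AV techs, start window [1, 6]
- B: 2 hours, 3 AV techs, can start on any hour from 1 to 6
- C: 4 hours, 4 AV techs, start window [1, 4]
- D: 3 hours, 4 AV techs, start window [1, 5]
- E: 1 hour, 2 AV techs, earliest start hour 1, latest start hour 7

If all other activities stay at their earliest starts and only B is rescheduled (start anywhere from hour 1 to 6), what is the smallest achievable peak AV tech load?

13

B@1: h1:16  h2:14  h3:8  h4:4  h5:0  h6:0  h7:0 → peak 16
B@2: h1:13  h2:14  h3:11  h4:4  h5:0  h6:0  h7:0 → peak 14
B@3: h1:13  h2:11  h3:11  h4:7  h5:0  h6:0  h7:0 → peak 13
B@4: h1:13  h2:11  h3:8  h4:7  h5:3  h6:0  h7:0 → peak 13
B@5: h1:13  h2:11  h3:8  h4:4  h5:3  h6:3  h7:0 → peak 13
B@6: h1:13  h2:11  h3:8  h4:4  h5:0  h6:3  h7:3 → peak 13
Best is B@3, peak 13.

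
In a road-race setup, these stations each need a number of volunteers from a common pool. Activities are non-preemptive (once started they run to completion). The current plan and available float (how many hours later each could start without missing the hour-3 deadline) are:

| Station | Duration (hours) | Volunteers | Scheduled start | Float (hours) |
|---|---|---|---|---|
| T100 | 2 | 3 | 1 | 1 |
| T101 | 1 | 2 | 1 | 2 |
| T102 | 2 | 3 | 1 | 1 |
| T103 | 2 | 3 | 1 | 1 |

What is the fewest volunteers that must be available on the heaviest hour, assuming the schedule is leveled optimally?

Early-start (T100@1, T101@1, T102@1, T103@1) gives peak 11: h1:11  h2:9  h3:0.
Shift T103→2.
Schedule T100@1, T101@1, T102@1, T103@2: h1:8  h2:9  h3:3 — peak 9.
No arrangement of the 24 feasible schedules does better.

9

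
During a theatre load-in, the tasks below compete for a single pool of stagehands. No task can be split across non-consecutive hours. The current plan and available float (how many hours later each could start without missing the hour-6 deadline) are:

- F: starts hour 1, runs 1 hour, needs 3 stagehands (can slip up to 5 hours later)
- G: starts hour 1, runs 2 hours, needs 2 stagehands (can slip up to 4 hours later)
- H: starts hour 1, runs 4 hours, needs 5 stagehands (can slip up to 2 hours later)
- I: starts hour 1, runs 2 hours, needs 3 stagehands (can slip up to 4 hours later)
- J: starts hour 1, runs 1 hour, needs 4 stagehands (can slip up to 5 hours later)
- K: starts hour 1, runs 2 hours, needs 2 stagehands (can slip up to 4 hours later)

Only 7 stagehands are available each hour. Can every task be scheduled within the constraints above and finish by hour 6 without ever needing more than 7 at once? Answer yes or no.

yes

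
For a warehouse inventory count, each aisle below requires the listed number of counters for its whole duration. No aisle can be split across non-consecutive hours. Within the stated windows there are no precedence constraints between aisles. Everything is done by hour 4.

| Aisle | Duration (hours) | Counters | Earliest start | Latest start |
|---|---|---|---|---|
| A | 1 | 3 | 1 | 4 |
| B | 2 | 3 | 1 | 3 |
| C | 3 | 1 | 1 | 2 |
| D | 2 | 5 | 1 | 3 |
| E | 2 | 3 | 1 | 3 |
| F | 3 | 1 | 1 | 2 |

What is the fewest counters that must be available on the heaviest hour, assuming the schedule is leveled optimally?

Early-start (A@1, B@1, C@1, D@1, E@1, F@1) gives peak 16: h1:16  h2:13  h3:2  h4:0.
Shift B→3, C→2, E→3, F→2.
Schedule A@1, B@3, C@2, D@1, E@3, F@2: h1:8  h2:7  h3:8  h4:8 — peak 8.
Total counter-hours = 31 over 4 hours ⇒ peak ≥ ⌈31/4⌉ = 8, so 8 is optimal.

8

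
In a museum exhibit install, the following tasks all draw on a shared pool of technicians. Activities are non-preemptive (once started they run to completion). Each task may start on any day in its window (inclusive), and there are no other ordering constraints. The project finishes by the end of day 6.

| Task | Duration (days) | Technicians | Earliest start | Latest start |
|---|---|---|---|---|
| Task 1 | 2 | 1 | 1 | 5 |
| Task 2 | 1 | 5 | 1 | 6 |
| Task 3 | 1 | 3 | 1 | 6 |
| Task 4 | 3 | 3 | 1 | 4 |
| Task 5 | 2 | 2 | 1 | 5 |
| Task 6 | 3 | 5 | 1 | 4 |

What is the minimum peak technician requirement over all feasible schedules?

Early-start (Task 1@1, Task 2@1, Task 3@1, Task 4@1, Task 5@1, Task 6@1) gives peak 19: d1:19  d2:11  d3:8  d4:0  d5:0  d6:0.
Shift Task 3→2, Task 4→2, Task 5→5, Task 6→3.
Schedule Task 1@1, Task 2@1, Task 3@2, Task 4@2, Task 5@5, Task 6@3: d1:6  d2:7  d3:8  d4:8  d5:7  d6:2 — peak 8.

8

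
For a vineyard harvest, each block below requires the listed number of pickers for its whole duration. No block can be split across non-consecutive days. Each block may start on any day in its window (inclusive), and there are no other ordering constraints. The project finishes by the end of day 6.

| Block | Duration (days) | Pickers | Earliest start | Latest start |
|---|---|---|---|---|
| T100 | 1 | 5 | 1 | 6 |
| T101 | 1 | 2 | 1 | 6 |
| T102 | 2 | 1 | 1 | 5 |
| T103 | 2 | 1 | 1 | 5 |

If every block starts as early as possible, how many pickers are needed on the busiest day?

Early-start schedule: T100@1, T101@1, T102@1, T103@1.
Load per day: day 1: 9, day 2: 2, day 3: 0, day 4: 0, day 5: 0, day 6: 0.
Peak is 9.

9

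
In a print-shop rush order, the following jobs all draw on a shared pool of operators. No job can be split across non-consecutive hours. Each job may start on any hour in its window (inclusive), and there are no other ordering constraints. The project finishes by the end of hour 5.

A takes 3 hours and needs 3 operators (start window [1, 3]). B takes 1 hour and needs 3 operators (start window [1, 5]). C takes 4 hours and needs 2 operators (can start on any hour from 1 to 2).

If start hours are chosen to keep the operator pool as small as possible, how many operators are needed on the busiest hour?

Early-start (A@1, B@1, C@1) gives peak 8: h1:8  h2:5  h3:5  h4:2  h5:0.
Shift B→4.
Schedule A@1, B@4, C@1: h1:5  h2:5  h3:5  h4:5  h5:0 — peak 5.

5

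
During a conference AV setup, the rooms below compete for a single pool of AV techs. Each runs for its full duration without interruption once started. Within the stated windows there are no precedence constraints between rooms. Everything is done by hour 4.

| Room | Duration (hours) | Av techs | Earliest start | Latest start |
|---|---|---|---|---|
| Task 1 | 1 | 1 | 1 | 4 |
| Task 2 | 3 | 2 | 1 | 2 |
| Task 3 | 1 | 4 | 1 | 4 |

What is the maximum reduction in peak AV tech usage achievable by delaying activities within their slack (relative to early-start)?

Early-start peak: h1:7  h2:2  h3:2  h4:0 ⇒ 7.
Leveled (Task 1@1, Task 2@1, Task 3@4): h1:3  h2:2  h3:2  h4:4 ⇒ 4.
Reduction 7 − 4 = 3.

3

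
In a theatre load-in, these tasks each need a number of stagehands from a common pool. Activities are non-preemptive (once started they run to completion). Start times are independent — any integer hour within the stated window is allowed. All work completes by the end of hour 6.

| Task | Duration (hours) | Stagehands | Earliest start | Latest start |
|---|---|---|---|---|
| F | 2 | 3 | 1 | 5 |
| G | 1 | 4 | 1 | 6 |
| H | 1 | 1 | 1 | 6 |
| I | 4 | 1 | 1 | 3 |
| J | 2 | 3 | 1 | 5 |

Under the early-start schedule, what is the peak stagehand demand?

12

Early-start schedule: F@1, G@1, H@1, I@1, J@1.
Load per hour: hour 1: 12, hour 2: 7, hour 3: 1, hour 4: 1, hour 5: 0, hour 6: 0.
Peak is 12.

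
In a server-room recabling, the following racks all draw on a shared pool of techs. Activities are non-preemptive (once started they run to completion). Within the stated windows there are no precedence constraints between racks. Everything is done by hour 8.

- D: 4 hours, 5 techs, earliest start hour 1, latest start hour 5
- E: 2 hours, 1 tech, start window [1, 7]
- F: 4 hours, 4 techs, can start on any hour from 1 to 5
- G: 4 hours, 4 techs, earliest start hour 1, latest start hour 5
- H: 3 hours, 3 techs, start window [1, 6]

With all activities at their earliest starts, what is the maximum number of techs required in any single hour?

Early-start schedule: D@1, E@1, F@1, G@1, H@1.
Load per hour: hour 1: 17, hour 2: 17, hour 3: 16, hour 4: 13, hour 5: 0, hour 6: 0, hour 7: 0, hour 8: 0.
Peak is 17.

17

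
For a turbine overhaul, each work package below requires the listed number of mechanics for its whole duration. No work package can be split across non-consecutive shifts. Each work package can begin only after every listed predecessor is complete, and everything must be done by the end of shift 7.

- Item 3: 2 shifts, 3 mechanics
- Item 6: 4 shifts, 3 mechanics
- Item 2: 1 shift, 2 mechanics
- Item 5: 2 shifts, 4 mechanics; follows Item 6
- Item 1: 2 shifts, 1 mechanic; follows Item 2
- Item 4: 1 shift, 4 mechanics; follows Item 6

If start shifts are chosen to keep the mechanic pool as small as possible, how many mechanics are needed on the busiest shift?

6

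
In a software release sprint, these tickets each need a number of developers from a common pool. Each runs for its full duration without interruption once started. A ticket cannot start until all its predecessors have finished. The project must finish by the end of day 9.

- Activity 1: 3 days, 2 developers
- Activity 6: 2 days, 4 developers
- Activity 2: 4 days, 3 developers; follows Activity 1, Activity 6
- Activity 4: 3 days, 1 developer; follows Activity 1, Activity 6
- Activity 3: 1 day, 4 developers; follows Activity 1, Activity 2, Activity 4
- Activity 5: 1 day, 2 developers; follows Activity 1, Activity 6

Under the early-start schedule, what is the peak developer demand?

Early-start schedule: Activity 1@1, Activity 6@1, Activity 2@4, Activity 4@4, Activity 3@8, Activity 5@4.
Load per day: day 1: 6, day 2: 6, day 3: 2, day 4: 6, day 5: 4, day 6: 4, day 7: 3, day 8: 4, day 9: 0.
Peak is 6.

6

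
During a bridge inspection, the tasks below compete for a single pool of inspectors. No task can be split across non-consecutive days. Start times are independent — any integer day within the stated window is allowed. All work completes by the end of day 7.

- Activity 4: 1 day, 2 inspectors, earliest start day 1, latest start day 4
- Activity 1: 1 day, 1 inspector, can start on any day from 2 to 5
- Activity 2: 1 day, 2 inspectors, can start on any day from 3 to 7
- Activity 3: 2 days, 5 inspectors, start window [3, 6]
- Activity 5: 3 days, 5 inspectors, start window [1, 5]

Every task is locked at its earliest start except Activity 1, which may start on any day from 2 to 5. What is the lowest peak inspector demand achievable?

Activity 1@2: d1:7  d2:6  d3:12  d4:5  d5:0  d6:0  d7:0 → peak 12
Activity 1@3: d1:7  d2:5  d3:13  d4:5  d5:0  d6:0  d7:0 → peak 13
Activity 1@4: d1:7  d2:5  d3:12  d4:6  d5:0  d6:0  d7:0 → peak 12
Activity 1@5: d1:7  d2:5  d3:12  d4:5  d5:1  d6:0  d7:0 → peak 12
Best is Activity 1@2, peak 12.

12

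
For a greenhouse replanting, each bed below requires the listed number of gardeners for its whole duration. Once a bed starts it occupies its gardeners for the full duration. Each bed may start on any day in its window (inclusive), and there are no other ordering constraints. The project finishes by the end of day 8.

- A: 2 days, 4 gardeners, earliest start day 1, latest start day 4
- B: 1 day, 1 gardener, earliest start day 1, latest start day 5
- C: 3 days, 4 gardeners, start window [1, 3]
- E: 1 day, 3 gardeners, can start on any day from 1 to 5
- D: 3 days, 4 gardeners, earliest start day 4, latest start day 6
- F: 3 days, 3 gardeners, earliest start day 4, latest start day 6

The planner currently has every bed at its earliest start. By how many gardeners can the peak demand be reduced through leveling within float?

5

Early-start peak: d1:12  d2:8  d3:4  d4:7  d5:7  d6:7  d7:0  d8:0 ⇒ 12.
Leveled (A@1, B@1, C@3, E@2, D@6, F@4): d1:5  d2:7  d3:4  d4:7  d5:7  d6:7  d7:4  d8:4 ⇒ 7.
Reduction 12 − 7 = 5.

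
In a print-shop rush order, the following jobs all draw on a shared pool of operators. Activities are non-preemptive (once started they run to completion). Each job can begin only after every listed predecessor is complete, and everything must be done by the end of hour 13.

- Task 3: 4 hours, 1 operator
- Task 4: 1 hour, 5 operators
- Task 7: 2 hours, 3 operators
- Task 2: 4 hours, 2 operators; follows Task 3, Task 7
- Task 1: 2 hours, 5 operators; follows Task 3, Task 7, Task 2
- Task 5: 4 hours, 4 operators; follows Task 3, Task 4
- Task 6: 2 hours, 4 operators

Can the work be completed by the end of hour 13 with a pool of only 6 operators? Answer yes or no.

yes

Schedule Task 3@1, Task 4@1, Task 7@2, Task 2@5, Task 1@9, Task 5@5, Task 6@11: h1:6  h2:4  h3:4  h4:1  h5:6  h6:6  h7:6  h8:6  h9:5  h10:5  h11:4  h12:4  h13:0 — peak 6 ≤ 6.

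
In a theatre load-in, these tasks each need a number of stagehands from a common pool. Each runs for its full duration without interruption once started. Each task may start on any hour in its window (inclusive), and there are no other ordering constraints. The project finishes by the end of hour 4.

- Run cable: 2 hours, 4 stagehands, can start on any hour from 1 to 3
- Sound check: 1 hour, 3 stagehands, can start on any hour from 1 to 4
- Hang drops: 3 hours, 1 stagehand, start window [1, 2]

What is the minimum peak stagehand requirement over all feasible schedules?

Early-start (Run cable@1, Sound check@1, Hang drops@1) gives peak 8: h1:8  h2:5  h3:1  h4:0.
Shift Sound check→3.
Schedule Run cable@1, Sound check@3, Hang drops@1: h1:5  h2:5  h3:4  h4:0 — peak 5.
No arrangement of the 24 feasible schedules does better.

5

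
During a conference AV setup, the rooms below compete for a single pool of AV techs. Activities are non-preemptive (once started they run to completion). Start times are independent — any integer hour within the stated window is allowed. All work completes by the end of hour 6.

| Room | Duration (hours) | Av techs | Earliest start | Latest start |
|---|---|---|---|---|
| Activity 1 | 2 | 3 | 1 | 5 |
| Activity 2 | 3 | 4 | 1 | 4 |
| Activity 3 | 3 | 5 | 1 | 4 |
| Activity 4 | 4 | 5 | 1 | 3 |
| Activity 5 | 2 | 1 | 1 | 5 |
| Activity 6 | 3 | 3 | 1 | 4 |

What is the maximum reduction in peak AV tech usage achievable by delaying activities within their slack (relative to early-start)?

9

Early-start peak: h1:21  h2:21  h3:17  h4:5  h5:0  h6:0 ⇒ 21.
Leveled (Activity 1@1, Activity 2@1, Activity 3@4, Activity 4@3, Activity 5@1, Activity 6@1): h1:11  h2:11  h3:12  h4:10  h5:10  h6:10 ⇒ 12.
Reduction 21 − 12 = 9.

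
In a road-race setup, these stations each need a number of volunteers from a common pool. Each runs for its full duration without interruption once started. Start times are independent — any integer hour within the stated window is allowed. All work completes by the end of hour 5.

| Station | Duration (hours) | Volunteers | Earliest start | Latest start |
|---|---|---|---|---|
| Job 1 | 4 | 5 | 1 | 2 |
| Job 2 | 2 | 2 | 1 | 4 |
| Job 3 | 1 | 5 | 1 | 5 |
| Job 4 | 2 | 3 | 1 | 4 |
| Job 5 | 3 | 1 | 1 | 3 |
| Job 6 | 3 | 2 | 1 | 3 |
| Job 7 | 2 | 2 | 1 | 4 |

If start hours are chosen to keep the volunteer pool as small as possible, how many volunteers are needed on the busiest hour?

10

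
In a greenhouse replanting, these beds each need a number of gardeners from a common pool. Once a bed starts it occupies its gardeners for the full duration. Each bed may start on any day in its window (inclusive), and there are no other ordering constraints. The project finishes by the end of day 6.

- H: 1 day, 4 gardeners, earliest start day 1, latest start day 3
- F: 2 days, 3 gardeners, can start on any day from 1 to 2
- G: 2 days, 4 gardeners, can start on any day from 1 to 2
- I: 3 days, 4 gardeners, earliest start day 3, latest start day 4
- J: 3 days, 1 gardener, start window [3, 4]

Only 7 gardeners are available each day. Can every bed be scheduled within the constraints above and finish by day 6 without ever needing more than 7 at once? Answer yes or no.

Schedule H@1, F@1, G@2, I@4, J@3: d1:7  d2:7  d3:5  d4:5  d5:5  d6:4 — peak 7 ≤ 7.

yes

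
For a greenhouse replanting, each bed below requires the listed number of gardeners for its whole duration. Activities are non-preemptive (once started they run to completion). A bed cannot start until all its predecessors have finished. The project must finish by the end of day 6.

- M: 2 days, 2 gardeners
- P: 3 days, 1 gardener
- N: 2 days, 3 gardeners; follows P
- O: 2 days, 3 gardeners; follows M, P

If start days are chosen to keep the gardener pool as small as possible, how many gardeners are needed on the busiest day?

6

Schedule M@1, P@1, N@4, O@4: d1:3  d2:3  d3:1  d4:6  d5:6  d6:0 — peak 6.
No arrangement of the 13 feasible schedules does better.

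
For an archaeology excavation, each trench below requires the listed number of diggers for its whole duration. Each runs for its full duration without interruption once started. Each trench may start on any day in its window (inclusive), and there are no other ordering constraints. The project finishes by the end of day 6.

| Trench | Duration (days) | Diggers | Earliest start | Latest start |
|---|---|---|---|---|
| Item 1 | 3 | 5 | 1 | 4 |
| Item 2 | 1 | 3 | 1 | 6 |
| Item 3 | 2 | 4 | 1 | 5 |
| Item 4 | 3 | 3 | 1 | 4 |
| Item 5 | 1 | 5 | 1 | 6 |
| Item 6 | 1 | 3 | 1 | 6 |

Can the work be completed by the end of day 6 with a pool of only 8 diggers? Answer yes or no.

yes

Schedule Item 1@1, Item 2@1, Item 3@4, Item 4@2, Item 5@6, Item 6@5: d1:8  d2:8  d3:8  d4:7  d5:7  d6:5 — peak 8 ≤ 8.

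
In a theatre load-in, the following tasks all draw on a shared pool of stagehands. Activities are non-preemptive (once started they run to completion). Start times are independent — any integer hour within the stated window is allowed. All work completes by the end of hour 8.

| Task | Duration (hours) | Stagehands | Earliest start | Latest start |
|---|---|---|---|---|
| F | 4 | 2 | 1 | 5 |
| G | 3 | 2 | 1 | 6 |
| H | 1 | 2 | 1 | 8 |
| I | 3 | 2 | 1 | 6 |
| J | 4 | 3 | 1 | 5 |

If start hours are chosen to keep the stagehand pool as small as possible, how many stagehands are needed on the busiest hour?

5

Early-start (F@1, G@1, H@1, I@1, J@1) gives peak 11: h1:11  h2:9  h3:9  h4:5  h5:0  h6:0  h7:0  h8:0.
Shift H→4, I→5, J→5.
Schedule F@1, G@1, H@4, I@5, J@5: h1:4  h2:4  h3:4  h4:4  h5:5  h6:5  h7:5  h8:3 — peak 5.
Total stagehand-hours = 34 over 8 hours ⇒ peak ≥ ⌈34/8⌉ = 5, so 5 is optimal.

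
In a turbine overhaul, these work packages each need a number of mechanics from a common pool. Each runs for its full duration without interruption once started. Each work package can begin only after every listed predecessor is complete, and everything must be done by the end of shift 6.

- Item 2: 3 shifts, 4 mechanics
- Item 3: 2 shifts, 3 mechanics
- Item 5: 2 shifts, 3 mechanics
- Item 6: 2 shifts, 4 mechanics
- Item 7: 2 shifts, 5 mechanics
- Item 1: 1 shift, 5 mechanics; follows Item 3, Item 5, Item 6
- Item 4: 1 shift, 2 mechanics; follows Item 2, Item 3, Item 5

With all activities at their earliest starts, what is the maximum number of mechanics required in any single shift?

19

Early-start schedule: Item 2@1, Item 3@1, Item 5@1, Item 6@1, Item 7@1, Item 1@3, Item 4@4.
Load per shift: shift 1: 19, shift 2: 19, shift 3: 9, shift 4: 2, shift 5: 0, shift 6: 0.
Peak is 19.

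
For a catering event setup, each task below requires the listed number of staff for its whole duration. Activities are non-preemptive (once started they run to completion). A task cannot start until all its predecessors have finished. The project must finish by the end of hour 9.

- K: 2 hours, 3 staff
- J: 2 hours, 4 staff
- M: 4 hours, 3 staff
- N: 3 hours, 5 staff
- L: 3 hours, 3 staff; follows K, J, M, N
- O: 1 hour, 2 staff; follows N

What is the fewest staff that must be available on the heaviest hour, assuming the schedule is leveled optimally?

Early-start (K@1, J@1, M@1, N@1, L@5, O@4) gives peak 15: h1:15  h2:15  h3:8  h4:5  h5:3  h6:3  h7:3  h8:0  h9:0.
Shift M→3, N→3, L→7, O→6.
Schedule K@1, J@1, M@3, N@3, L@7, O@6: h1:7  h2:7  h3:8  h4:8  h5:8  h6:5  h7:3  h8:3  h9:3 — peak 8.

8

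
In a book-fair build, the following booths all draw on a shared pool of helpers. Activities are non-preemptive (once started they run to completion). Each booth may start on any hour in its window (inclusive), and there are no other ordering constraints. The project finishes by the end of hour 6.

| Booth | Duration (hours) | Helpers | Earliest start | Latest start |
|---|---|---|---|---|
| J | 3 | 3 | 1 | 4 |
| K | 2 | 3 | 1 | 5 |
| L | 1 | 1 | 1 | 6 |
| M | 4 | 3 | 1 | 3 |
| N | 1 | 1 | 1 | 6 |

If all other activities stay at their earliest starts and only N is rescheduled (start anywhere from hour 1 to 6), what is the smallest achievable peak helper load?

10

N@1: h1:11  h2:9  h3:6  h4:3  h5:0  h6:0 → peak 11
N@2: h1:10  h2:10  h3:6  h4:3  h5:0  h6:0 → peak 10
N@3: h1:10  h2:9  h3:7  h4:3  h5:0  h6:0 → peak 10
N@4: h1:10  h2:9  h3:6  h4:4  h5:0  h6:0 → peak 10
N@5: h1:10  h2:9  h3:6  h4:3  h5:1  h6:0 → peak 10
N@6: h1:10  h2:9  h3:6  h4:3  h5:0  h6:1 → peak 10
Best is N@2, peak 10.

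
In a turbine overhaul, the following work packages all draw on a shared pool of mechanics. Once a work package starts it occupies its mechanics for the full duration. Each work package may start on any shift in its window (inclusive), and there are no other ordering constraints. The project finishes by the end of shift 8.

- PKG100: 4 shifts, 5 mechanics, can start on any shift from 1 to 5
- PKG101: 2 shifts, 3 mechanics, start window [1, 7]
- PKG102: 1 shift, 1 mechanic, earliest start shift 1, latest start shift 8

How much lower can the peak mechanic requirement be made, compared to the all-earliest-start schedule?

Early-start peak: s1:9  s2:8  s3:5  s4:5  s5:0  s6:0  s7:0  s8:0 ⇒ 9.
Leveled (PKG100@1, PKG101@5, PKG102@5): s1:5  s2:5  s3:5  s4:5  s5:4  s6:3  s7:0  s8:0 ⇒ 5.
Reduction 9 − 5 = 4.

4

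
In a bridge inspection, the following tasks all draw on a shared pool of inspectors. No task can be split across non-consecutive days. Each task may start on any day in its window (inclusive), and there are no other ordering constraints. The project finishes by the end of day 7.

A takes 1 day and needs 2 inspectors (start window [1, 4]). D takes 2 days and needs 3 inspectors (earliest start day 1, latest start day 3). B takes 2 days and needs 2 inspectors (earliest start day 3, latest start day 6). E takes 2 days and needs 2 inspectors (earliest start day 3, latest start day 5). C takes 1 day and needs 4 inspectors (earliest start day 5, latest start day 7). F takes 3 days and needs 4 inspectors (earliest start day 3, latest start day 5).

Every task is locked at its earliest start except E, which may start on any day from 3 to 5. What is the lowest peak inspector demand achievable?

8

E@3: d1:5  d2:3  d3:8  d4:8  d5:8  d6:0  d7:0 → peak 8
E@4: d1:5  d2:3  d3:6  d4:8  d5:10  d6:0  d7:0 → peak 10
E@5: d1:5  d2:3  d3:6  d4:6  d5:10  d6:2  d7:0 → peak 10
Best is E@3, peak 8.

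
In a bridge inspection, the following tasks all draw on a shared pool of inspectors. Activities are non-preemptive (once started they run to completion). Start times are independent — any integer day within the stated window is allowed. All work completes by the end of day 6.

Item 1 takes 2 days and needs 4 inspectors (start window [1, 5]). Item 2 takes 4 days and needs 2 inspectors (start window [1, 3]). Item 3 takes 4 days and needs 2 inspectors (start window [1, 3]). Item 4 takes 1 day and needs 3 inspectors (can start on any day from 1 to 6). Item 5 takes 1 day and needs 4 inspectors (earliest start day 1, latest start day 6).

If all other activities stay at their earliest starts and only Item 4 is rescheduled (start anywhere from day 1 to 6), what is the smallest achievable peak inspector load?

Item 4@1: d1:15  d2:8  d3:4  d4:4  d5:0  d6:0 → peak 15
Item 4@2: d1:12  d2:11  d3:4  d4:4  d5:0  d6:0 → peak 12
Item 4@3: d1:12  d2:8  d3:7  d4:4  d5:0  d6:0 → peak 12
Item 4@4: d1:12  d2:8  d3:4  d4:7  d5:0  d6:0 → peak 12
Item 4@5: d1:12  d2:8  d3:4  d4:4  d5:3  d6:0 → peak 12
Item 4@6: d1:12  d2:8  d3:4  d4:4  d5:0  d6:3 → peak 12
Best is Item 4@2, peak 12.

12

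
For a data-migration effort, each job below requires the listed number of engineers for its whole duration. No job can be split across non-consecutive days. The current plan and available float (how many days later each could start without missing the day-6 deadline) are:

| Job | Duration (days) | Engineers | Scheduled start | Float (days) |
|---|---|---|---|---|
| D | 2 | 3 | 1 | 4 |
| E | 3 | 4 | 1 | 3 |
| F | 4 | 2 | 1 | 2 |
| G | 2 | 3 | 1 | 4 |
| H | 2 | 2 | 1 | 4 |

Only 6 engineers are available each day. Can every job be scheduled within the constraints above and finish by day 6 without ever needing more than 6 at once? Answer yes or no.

no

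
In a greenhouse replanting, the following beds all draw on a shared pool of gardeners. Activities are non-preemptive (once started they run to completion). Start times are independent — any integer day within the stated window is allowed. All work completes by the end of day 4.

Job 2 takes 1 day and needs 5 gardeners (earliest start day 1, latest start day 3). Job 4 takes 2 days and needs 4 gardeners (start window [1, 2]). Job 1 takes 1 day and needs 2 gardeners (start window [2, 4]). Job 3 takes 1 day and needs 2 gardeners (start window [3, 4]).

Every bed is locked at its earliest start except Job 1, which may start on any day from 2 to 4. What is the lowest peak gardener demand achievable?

Job 1@2: d1:9  d2:6  d3:2  d4:0 → peak 9
Job 1@3: d1:9  d2:4  d3:4  d4:0 → peak 9
Job 1@4: d1:9  d2:4  d3:2  d4:2 → peak 9
Best is Job 1@2, peak 9.

9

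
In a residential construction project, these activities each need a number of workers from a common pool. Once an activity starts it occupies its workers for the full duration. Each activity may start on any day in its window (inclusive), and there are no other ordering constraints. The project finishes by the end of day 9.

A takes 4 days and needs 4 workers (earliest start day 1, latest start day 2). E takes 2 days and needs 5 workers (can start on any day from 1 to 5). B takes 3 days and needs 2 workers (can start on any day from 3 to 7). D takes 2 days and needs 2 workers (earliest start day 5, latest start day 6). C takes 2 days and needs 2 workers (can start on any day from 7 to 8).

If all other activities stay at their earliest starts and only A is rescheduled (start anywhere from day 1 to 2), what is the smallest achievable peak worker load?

A@1: d1:9  d2:9  d3:6  d4:6  d5:4  d6:2  d7:2  d8:2  d9:0 → peak 9
A@2: d1:5  d2:9  d3:6  d4:6  d5:8  d6:2  d7:2  d8:2  d9:0 → peak 9
Best is A@1, peak 9.

9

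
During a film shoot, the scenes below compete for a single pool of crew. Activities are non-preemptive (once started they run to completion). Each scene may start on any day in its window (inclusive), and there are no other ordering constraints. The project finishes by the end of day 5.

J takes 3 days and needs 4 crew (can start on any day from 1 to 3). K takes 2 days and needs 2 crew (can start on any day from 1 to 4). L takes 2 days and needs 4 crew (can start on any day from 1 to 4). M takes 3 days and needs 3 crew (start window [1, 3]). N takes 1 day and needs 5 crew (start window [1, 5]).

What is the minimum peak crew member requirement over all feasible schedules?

Early-start (J@1, K@1, L@1, M@1, N@1) gives peak 18: d1:18  d2:13  d3:7  d4:0  d5:0.
Shift L→4, N→4.
Schedule J@1, K@1, L@4, M@1, N@4: d1:9  d2:9  d3:7  d4:9  d5:4 — peak 9.

9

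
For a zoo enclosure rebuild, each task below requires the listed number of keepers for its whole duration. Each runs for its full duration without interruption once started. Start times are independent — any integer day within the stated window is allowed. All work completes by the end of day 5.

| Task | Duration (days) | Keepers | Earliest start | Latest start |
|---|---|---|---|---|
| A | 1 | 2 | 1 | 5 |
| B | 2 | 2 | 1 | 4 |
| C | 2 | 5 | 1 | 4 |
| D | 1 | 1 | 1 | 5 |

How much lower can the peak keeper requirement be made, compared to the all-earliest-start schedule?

Early-start peak: d1:10  d2:7  d3:0  d4:0  d5:0 ⇒ 10.
Leveled (A@1, B@1, C@3, D@1): d1:5  d2:2  d3:5  d4:5  d5:0 ⇒ 5.
Reduction 10 − 5 = 5.

5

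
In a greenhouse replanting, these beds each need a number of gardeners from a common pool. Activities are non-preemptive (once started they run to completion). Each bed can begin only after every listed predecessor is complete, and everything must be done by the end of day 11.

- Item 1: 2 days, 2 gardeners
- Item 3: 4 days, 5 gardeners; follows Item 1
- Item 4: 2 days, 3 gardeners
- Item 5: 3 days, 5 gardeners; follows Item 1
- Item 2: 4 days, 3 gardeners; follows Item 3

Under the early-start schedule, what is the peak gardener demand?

Early-start schedule: Item 1@1, Item 3@3, Item 4@1, Item 5@3, Item 2@7.
Load per day: day 1: 5, day 2: 5, day 3: 10, day 4: 10, day 5: 10, day 6: 5, day 7: 3, day 8: 3, day 9: 3, day 10: 3, day 11: 0.
Peak is 10.

10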